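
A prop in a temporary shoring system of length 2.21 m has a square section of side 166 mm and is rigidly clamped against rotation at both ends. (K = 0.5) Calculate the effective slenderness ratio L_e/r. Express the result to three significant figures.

λ ≈ 23.1

For a square r = a/√12 = 166/√12 = 47.92 mm
L_e = K·L = 0.5 × 2.21 m = 1.105 m = 1105.0 mm
λ = L_e / r_min = 1105.0 / 47.92 = 23.1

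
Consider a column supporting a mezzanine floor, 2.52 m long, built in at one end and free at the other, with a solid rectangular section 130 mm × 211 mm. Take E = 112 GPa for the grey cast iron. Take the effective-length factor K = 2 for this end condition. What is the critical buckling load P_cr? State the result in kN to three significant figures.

P_cr ≈ 1680 kN

Buckling occurs about the weak axis: I_min = h·b³/12 with b = 130 mm (the shorter side).
I_min = 211×130³/12 = 3.863×10^7 mm⁴
I = 3.863×10^7 mm⁴ = 3.863×10^-5 m⁴
Effective length L_e = K·L = 2 × 2.52 = 5.040 m
P_cr = π²EI / L_e² = π² × 112×10⁹ × 3.863×10^-5 / 5.040² = 1.681×10^6 N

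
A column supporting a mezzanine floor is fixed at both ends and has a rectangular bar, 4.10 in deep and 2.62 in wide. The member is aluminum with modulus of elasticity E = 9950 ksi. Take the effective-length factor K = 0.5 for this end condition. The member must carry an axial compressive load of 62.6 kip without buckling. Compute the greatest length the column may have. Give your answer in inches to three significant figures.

Buckling occurs about the weak axis: I_min = h·b³/12 with b = 2.62 in (the shorter side).
I_min = 4.10×2.62³/12 = 6.145 in⁴
At the buckling limit P_cr = P = 6.260×10^4 lb
From P_cr = π²EI/(K·L)²:  L = (1/K)·√(π²EI/P_cr) = (1/0.5)·√(π²×9.95×10^6×6.145/6.260×10^4)
L = 196 in

L_max ≈ 196 in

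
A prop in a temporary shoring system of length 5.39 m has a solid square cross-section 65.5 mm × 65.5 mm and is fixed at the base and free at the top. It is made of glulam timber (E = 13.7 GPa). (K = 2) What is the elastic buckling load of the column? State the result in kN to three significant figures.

I = a⁴/12 = 65.5⁴/12 = 1.534×10^6 mm⁴
I = 1.534×10^6 mm⁴ = 1.534×10^-6 m⁴
Effective length L_e = K·L = 2 × 5.39 = 10.78 m
P_cr = π²EI / L_e² = π² × 13.7×10⁹ × 1.534×10^-6 / 10.78² = 1.785×10^3 N

P_cr ≈ 1.78 kN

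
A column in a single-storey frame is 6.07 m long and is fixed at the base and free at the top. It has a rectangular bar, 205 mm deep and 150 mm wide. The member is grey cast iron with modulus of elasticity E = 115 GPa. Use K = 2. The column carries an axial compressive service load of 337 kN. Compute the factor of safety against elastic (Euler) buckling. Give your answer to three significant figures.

Buckling occurs about the weak axis: I_min = h·b³/12 with b = 150 mm (the shorter side).
I_min = 205×150³/12 = 5.766×10^7 mm⁴
I = 5.766×10^7 mm⁴ = 5.766×10^-5 m⁴
Effective length L_e = K·L = 2 × 6.07 = 12.14 m
P_cr = π²EI / L_e² = π² × 115×10⁹ × 5.766×10^-5 / 12.14² = 4.440×10^5 N
Factor of safety n = P_cr / P = 444.02 / 337 = 1.32

n ≈ 1.32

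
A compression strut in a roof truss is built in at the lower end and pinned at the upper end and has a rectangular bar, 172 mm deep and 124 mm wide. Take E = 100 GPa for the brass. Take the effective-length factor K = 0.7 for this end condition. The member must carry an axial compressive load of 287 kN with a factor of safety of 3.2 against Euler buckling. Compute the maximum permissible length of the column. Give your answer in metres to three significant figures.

L_max ≈ 7.74 m

Buckling occurs about the weak axis: I_min = h·b³/12 with b = 124 mm (the shorter side).
I_min = 172×124³/12 = 2.733×10^7 mm⁴
I = 2.733×10^-5 m⁴
Required critical load P_cr = n·P = 3.2 × 287 = 918.4 kN = 9.184×10^5 N
From P_cr = π²EI/(K·L)²:  L = (1/K)·√(π²EI/P_cr) = (1/0.7)·√(π²×1.00×10^11×2.733×10^-5/9.184×10^5)
L = 7.74 m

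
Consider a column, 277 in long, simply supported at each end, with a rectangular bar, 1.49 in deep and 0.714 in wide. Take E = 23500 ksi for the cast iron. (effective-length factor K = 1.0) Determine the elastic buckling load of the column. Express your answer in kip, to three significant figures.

P_cr ≈ 0.137 kip

Buckling occurs about the weak axis: I_min = h·b³/12 with b = 0.714 in (the shorter side).
I_min = 1.49×0.714³/12 = 4.520×10^-2 in⁴
Effective length L_e = K·L = 1 × 277 = 277.0 in
P_cr = π²EI / L_e² = π² × 23500×10³ × 4.520×10^-2 / 277.0² = 136.6 lb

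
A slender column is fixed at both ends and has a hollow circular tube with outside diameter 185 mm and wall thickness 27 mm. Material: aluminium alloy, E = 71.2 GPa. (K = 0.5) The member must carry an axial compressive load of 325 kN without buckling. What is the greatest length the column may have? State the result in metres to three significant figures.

Inner diameter d_i = 185 − 2×27 = 131.0 mm
I = π(d_o⁴ − d_i⁴)/64 = π(185⁴ − 131.0⁴)/64 = 4.304×10^7 mm⁴
I = 4.304×10^-5 m⁴
At the buckling limit P_cr = P = 3.250×10^5 N
From P_cr = π²EI/(K·L)²:  L = (1/K)·√(π²EI/P_cr) = (1/0.5)·√(π²×7.12×10^10×4.304×10^-5/3.250×10^5)
L = 19.3 m

L_max ≈ 19.3 m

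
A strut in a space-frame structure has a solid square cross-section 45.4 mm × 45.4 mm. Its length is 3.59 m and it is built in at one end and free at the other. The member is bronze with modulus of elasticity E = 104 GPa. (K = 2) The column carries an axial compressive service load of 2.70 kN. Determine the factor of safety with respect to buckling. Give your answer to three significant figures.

I = a⁴/12 = 45.4⁴/12 = 3.540×10^5 mm⁴
I = 3.540×10^5 mm⁴ = 3.540×10^-7 m⁴
Effective length L_e = K·L = 2 × 3.59 = 7.180 m
P_cr = π²EI / L_e² = π² × 104×10⁹ × 3.540×10^-7 / 7.180² = 7.049×10^3 N
Factor of safety n = P_cr / P = 7.0490 / 2.70 = 2.61

n ≈ 2.61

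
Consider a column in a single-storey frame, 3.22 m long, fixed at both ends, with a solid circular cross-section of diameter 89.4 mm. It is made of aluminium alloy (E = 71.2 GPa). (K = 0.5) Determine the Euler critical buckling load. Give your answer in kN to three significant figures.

I = πd⁴/64 = π×89.4⁴/64 = 3.136×10^6 mm⁴
I = 3.136×10^6 mm⁴ = 3.136×10^-6 m⁴
Effective length L_e = K·L = 0.5 × 3.22 = 1.610 m
P_cr = π²EI / L_e² = π² × 71.2×10⁹ × 3.136×10^-6 / 1.610² = 8.501×10^5 N

P_cr ≈ 850 kN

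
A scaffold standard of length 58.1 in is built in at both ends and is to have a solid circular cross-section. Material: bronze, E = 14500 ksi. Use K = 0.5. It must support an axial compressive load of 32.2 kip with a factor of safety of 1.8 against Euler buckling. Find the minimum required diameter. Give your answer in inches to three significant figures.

d ≈ 1.62 in

Required P_cr = n·P = 1.8 × 32.2 = 57.96 kip
L_e = K·L = 0.5 × 58.1 = 29.05 in
Required I = P_cr·L_e²/(π²E) = 5.796×10^4 × 29.05² / (π² × 1.45×10^7) = 0.3418 in⁴
Solid circle: I = πd⁴/64  ⇒  d = (64I/π)^(1/4) = (64×0.3418/π)^(1/4) = 1.62 in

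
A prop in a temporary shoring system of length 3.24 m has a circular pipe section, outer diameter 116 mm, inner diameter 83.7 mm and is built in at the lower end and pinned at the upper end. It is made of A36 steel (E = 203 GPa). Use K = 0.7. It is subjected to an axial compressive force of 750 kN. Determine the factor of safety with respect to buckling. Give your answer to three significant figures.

d_o = 116 mm, d_i = 83.7 mm
I = π(d_o⁴ − d_i⁴)/64 = π(116⁴ − 83.70⁴)/64 = 6.479×10^6 mm⁴
I = 6.479×10^6 mm⁴ = 6.479×10^-6 m⁴
Effective length L_e = K·L = 0.7 × 3.24 = 2.268 m
P_cr = π²EI / L_e² = π² × 203×10⁹ × 6.479×10^-6 / 2.268² = 2.523×10^6 N
Factor of safety n = P_cr / P = 2523.5 / 750 = 3.36

n ≈ 3.36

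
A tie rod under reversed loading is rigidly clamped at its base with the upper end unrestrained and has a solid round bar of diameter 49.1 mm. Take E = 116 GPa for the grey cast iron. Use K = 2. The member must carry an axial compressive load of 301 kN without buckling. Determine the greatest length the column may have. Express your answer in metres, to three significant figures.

I = πd⁴/64 = π×49.1⁴/64 = 2.853×10^5 mm⁴
I = 2.853×10^-7 m⁴
At the buckling limit P_cr = P = 3.010×10^5 N
From P_cr = π²EI/(K·L)²:  L = (1/K)·√(π²EI/P_cr) = (1/2)·√(π²×1.16×10^11×2.853×10^-7/3.010×10^5)
L = 0.521 m

L_max ≈ 0.521 m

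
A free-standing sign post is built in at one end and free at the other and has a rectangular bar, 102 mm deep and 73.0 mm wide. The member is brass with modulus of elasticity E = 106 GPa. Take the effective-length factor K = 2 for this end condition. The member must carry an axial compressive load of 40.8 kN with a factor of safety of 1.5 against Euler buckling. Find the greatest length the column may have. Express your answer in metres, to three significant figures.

L_max ≈ 3.76 m

Buckling occurs about the weak axis: I_min = h·b³/12 with b = 73.0 mm (the shorter side).
I_min = 102×73.0³/12 = 3.307×10^6 mm⁴
I = 3.307×10^-6 m⁴
Required critical load P_cr = n·P = 1.5 × 40.8 = 61.20 kN = 6.120×10^4 N
From P_cr = π²EI/(K·L)²:  L = (1/K)·√(π²EI/P_cr) = (1/2)·√(π²×1.06×10^11×3.307×10^-6/6.120×10^4)
L = 3.76 m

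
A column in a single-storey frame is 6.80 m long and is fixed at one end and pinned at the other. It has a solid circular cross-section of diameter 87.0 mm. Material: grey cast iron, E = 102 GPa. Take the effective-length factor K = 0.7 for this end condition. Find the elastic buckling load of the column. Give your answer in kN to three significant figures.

I = πd⁴/64 = π×87.0⁴/64 = 2.812×10^6 mm⁴
I = 2.812×10^6 mm⁴ = 2.812×10^-6 m⁴
Effective length L_e = K·L = 0.7 × 6.80 = 4.760 m
P_cr = π²EI / L_e² = π² × 102×10⁹ × 2.812×10^-6 / 4.760² = 1.249×10^5 N

P_cr ≈ 125 kN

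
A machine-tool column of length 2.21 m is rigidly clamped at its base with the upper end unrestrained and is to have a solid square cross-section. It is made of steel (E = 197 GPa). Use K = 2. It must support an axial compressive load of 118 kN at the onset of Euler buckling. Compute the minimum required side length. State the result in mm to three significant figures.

a ≈ 61.4 mm

L_e = K·L = 2 × 2.21 = 4.420 m
Required I = P_cr·L_e²/(π²E) = 1.180×10^5 × 4.420² / (π² × 1.97×10^11) = 1.186×10^-6 m⁴
I_req = 1.186×10^6 mm⁴
Solid square: I = a⁴/12  ⇒  a = (12I)^(1/4) = (12×1.186×10^6)^(1/4) = 61.4 mm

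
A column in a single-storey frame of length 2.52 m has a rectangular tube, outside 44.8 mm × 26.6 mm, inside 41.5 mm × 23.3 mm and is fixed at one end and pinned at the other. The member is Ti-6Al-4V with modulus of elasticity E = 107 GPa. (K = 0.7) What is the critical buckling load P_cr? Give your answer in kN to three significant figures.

P_cr ≈ 9.00 kN

Weak-axis I_min = (h_o·b_o³ − h_i·b_i³)/12 with b_o = 26.6, b_i = 23.30 mm (shorter outer/inner sides).
I_min = (44.8×26.6³ − 41.50×23.30³)/12 = 2.652×10^4 mm⁴
I = 2.652×10^4 mm⁴ = 2.652×10^-8 m⁴
Effective length L_e = K·L = 0.7 × 2.52 = 1.764 m
P_cr = π²EI / L_e² = π² × 107×10⁹ × 2.652×10^-8 / 1.764² = 9.000×10^3 N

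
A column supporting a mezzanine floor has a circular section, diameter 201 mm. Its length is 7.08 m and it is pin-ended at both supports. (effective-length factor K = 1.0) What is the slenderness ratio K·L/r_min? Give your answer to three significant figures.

For a solid circle r = d/4 = 201/4 = 50.25 mm
L_e = K·L = 1 × 7.08 m = 7.080 m = 7080.0 mm
λ = L_e / r_min = 7080.0 / 50.25 = 141

λ ≈ 141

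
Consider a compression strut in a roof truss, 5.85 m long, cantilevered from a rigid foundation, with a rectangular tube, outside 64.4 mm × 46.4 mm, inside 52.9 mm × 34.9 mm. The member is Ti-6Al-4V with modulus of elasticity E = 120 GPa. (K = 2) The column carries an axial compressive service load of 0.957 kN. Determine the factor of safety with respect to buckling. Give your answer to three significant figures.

n ≈ 3.15

Weak-axis I_min = (h_o·b_o³ − h_i·b_i³)/12 with b_o = 46.4, b_i = 34.90 mm (shorter outer/inner sides).
I_min = (64.4×46.4³ − 52.90×34.90³)/12 = 3.487×10^5 mm⁴
I = 3.487×10^5 mm⁴ = 3.487×10^-7 m⁴
Effective length L_e = K·L = 2 × 5.85 = 11.70 m
P_cr = π²EI / L_e² = π² × 120×10⁹ × 3.487×10^-7 / 11.70² = 3.017×10^3 N
Factor of safety n = P_cr / P = 3.0171 / 0.957 = 3.15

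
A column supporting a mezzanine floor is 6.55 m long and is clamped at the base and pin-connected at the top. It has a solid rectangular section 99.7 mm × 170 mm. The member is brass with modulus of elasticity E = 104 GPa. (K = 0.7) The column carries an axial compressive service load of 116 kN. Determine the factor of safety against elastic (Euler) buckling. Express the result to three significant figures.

n ≈ 5.91

Buckling occurs about the weak axis: I_min = h·b³/12 with b = 99.7 mm (the shorter side).
I_min = 170×99.7³/12 = 1.404×10^7 mm⁴
I = 1.404×10^7 mm⁴ = 1.404×10^-5 m⁴
Effective length L_e = K·L = 0.7 × 6.55 = 4.585 m
P_cr = π²EI / L_e² = π² × 104×10⁹ × 1.404×10^-5 / 4.585² = 6.855×10^5 N
Factor of safety n = P_cr / P = 685.50 / 116 = 5.91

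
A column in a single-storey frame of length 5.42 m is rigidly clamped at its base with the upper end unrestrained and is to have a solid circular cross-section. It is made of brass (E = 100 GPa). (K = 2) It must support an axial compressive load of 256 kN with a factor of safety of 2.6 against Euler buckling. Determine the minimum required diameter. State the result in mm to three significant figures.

d ≈ 200 mm

Required P_cr = n·P = 2.6 × 256 = 665.6 kN
L_e = K·L = 2 × 5.42 = 10.84 m
Required I = P_cr·L_e²/(π²E) = 6.656×10^5 × 10.84² / (π² × 1.00×10^11) = 7.925×10^-5 m⁴
I_req = 7.925×10^7 mm⁴
Solid circle: I = πd⁴/64  ⇒  d = (64I/π)^(1/4) = (64×7.925×10^7/π)^(1/4) = 200 mm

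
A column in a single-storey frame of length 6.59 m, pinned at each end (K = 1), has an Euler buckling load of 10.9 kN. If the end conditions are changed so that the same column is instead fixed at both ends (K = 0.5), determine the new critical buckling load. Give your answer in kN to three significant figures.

P_cr ≈ 43.6 kN

P_cr ∝ 1/K², so P_cr,new = P_cr,old × (K_old/K_new)² = 10.9 × (1/0.5)²
= 10.9 × 4.000 = 43.6 kN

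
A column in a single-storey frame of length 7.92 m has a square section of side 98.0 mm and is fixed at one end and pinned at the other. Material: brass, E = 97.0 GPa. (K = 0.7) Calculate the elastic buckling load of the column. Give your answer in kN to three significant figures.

P_cr ≈ 239 kN

I = a⁴/12 = 98.0⁴/12 = 7.686×10^6 mm⁴
I = 7.686×10^6 mm⁴ = 7.686×10^-6 m⁴
Effective length L_e = K·L = 0.7 × 7.92 = 5.544 m
P_cr = π²EI / L_e² = π² × 97.0×10⁹ × 7.686×10^-6 / 5.544² = 2.394×10^5 N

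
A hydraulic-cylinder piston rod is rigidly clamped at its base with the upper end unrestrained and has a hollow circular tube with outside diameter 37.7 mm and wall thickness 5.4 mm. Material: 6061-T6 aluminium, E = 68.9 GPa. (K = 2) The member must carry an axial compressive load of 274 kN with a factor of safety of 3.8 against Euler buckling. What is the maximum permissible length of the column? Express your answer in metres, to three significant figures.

Inner diameter d_i = 37.7 − 2×5.4 = 26.90 mm
I = π(d_o⁴ − d_i⁴)/64 = π(37.7⁴ − 26.90⁴)/64 = 7.346×10^4 mm⁴
I = 7.346×10^-8 m⁴
Required critical load P_cr = n·P = 3.8 × 274 = 1041 kN = 1.041×10^6 N
From P_cr = π²EI/(K·L)²:  L = (1/K)·√(π²EI/P_cr) = (1/2)·√(π²×6.89×10^10×7.346×10^-8/1.041×10^6)
L = 0.110 m

L_max ≈ 0.110 m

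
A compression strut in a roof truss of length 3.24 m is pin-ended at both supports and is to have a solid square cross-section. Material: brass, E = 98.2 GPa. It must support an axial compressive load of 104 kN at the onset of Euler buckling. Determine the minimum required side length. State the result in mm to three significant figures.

a ≈ 60.6 mm

L_e = K·L = 1 × 3.24 = 3.240 m
Required I = P_cr·L_e²/(π²E) = 1.040×10^5 × 3.240² / (π² × 9.82×10^10) = 1.126×10^-6 m⁴
I_req = 1.126×10^6 mm⁴
Solid square: I = a⁴/12  ⇒  a = (12I)^(1/4) = (12×1.126×10^6)^(1/4) = 60.6 mm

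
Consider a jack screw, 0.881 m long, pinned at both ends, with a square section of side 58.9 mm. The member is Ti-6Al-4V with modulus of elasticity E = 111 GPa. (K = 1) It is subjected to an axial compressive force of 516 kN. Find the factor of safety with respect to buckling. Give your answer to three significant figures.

n ≈ 2.74

I = a⁴/12 = 58.9⁴/12 = 1.003×10^6 mm⁴
I = 1.003×10^6 mm⁴ = 1.003×10^-6 m⁴
Effective length L_e = K·L = 1 × 0.881 = 0.8810 m
P_cr = π²EI / L_e² = π² × 111×10⁹ × 1.003×10^-6 / 0.8810² = 1.416×10^6 N
Factor of safety n = P_cr / P = 1415.6 / 516 = 2.74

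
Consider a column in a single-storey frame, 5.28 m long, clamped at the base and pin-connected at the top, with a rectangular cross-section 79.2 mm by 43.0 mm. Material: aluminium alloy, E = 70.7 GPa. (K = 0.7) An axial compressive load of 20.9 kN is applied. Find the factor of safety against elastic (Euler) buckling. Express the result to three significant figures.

n ≈ 1.28

Buckling occurs about the weak axis: I_min = h·b³/12 with b = 43.0 mm (the shorter side).
I_min = 79.2×43.0³/12 = 5.247×10^5 mm⁴
I = 5.247×10^5 mm⁴ = 5.247×10^-7 m⁴
Effective length L_e = K·L = 0.7 × 5.28 = 3.696 m
P_cr = π²EI / L_e² = π² × 70.7×10⁹ × 5.247×10^-7 / 3.696² = 2.680×10^4 N
Factor of safety n = P_cr / P = 26.804 / 20.9 = 1.28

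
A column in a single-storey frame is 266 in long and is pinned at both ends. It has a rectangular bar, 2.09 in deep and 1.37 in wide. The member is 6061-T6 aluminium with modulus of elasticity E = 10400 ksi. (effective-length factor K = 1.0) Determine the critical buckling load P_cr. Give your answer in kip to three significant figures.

Buckling occurs about the weak axis: I_min = h·b³/12 with b = 1.37 in (the shorter side).
I_min = 2.09×1.37³/12 = 0.4478 in⁴
Effective length L_e = K·L = 1 × 266 = 266.0 in
P_cr = π²EI / L_e² = π² × 10400×10³ × 0.4478 / 266.0² = 649.7 lb

P_cr ≈ 0.650 kip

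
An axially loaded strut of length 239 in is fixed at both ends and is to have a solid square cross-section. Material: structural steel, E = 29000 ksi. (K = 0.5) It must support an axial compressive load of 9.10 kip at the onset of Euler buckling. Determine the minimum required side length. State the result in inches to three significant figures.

a ≈ 1.53 in

L_e = K·L = 0.5 × 239 = 119.5 in
Required I = P_cr·L_e²/(π²E) = 9.100×10^3 × 119.5² / (π² × 2.90×10^7) = 0.4540 in⁴
Solid square: I = a⁴/12  ⇒  a = (12I)^(1/4) = (12×0.4540)^(1/4) = 1.53 in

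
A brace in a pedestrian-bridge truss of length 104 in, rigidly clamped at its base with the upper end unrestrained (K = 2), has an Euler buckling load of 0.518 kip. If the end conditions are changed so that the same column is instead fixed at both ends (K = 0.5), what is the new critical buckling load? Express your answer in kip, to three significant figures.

P_cr ∝ 1/K², so P_cr,new = P_cr,old × (K_old/K_new)² = 0.518 × (2/0.5)²
= 0.518 × 16.00 = 8.29 kip

P_cr ≈ 8.29 kip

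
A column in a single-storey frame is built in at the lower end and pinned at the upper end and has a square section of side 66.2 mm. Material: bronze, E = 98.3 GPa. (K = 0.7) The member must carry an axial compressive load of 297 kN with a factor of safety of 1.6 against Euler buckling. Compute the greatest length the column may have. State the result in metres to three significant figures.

I = a⁴/12 = 66.2⁴/12 = 1.600×10^6 mm⁴
I = 1.600×10^-6 m⁴
Required critical load P_cr = n·P = 1.6 × 297 = 475.2 kN = 4.752×10^5 N
From P_cr = π²EI/(K·L)²:  L = (1/K)·√(π²EI/P_cr) = (1/0.7)·√(π²×9.83×10^10×1.600×10^-6/4.752×10^5)
L = 2.58 m

L_max ≈ 2.58 m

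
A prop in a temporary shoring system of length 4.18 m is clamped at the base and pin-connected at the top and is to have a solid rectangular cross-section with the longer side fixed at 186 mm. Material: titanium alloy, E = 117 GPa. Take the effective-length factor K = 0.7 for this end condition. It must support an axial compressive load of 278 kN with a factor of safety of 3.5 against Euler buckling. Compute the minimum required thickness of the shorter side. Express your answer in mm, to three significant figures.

b ≈ 77.5 mm

Required P_cr = n·P = 3.5 × 278 = 973.0 kN
L_e = K·L = 0.7 × 4.18 = 2.926 m
Required I = P_cr·L_e²/(π²E) = 9.730×10^5 × 2.926² / (π² × 1.17×10^11) = 7.214×10^-6 m⁴
I_req = 7.214×10^6 mm⁴
Rectangle, weak axis: I_min = h·b³/12 with h = 186 mm fixed  ⇒  b = (12I/h)^(1/3) = 77.5 mm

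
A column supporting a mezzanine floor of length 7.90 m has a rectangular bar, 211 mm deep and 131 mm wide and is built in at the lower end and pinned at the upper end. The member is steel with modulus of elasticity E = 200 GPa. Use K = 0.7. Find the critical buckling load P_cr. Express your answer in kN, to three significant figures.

Buckling occurs about the weak axis: I_min = h·b³/12 with b = 131 mm (the shorter side).
I_min = 211×131³/12 = 3.953×10^7 mm⁴
I = 3.953×10^7 mm⁴ = 3.953×10^-5 m⁴
Effective length L_e = K·L = 0.7 × 7.90 = 5.530 m
P_cr = π²EI / L_e² = π² × 200×10⁹ × 3.953×10^-5 / 5.530² = 2.551×10^6 N

P_cr ≈ 2550 kN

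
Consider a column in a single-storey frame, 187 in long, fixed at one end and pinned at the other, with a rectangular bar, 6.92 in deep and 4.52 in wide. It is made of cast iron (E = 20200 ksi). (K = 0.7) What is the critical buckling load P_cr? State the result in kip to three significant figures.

P_cr ≈ 620 kip

Buckling occurs about the weak axis: I_min = h·b³/12 with b = 4.52 in (the shorter side).
I_min = 6.92×4.52³/12 = 53.25 in⁴
Effective length L_e = K·L = 0.7 × 187 = 130.9 in
P_cr = π²EI / L_e² = π² × 20200×10³ × 53.25 / 130.9² = 6.196×10^5 lb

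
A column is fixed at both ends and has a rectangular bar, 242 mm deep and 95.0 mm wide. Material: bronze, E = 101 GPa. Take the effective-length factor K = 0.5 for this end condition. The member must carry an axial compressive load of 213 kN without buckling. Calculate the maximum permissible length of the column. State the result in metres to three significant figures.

Buckling occurs about the weak axis: I_min = h·b³/12 with b = 95.0 mm (the shorter side).
I_min = 242×95.0³/12 = 1.729×10^7 mm⁴
I = 1.729×10^-5 m⁴
At the buckling limit P_cr = P = 2.130×10^5 N
From P_cr = π²EI/(K·L)²:  L = (1/K)·√(π²EI/P_cr) = (1/0.5)·√(π²×1.01×10^11×1.729×10^-5/2.130×10^5)
L = 18.0 m

L_max ≈ 18.0 m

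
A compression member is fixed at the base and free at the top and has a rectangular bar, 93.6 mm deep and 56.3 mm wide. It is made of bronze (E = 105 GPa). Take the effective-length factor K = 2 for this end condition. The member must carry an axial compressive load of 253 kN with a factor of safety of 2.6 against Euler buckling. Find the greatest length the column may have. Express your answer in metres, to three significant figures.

L_max ≈ 0.740 m

Buckling occurs about the weak axis: I_min = h·b³/12 with b = 56.3 mm (the shorter side).
I_min = 93.6×56.3³/12 = 1.392×10^6 mm⁴
I = 1.392×10^-6 m⁴
Required critical load P_cr = n·P = 2.6 × 253 = 657.8 kN = 6.578×10^5 N
From P_cr = π²EI/(K·L)²:  L = (1/K)·√(π²EI/P_cr) = (1/2)·√(π²×1.05×10^11×1.392×10^-6/6.578×10^5)
L = 0.740 m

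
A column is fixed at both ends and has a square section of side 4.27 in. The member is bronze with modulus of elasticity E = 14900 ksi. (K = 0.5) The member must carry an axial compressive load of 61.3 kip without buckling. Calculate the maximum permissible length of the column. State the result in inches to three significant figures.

L_max ≈ 516 in

I = a⁴/12 = 4.27⁴/12 = 27.70 in⁴
At the buckling limit P_cr = P = 6.130×10^4 lb
From P_cr = π²EI/(K·L)²:  L = (1/K)·√(π²EI/P_cr) = (1/0.5)·√(π²×1.49×10^7×27.70/6.130×10^4)
L = 516 in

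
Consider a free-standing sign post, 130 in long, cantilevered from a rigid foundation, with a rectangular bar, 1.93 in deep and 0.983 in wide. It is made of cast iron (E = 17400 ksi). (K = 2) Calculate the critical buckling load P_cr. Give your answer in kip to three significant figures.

P_cr ≈ 0.388 kip

Buckling occurs about the weak axis: I_min = h·b³/12 with b = 0.983 in (the shorter side).
I_min = 1.93×0.983³/12 = 0.1528 in⁴
Effective length L_e = K·L = 2 × 130 = 260.0 in
P_cr = π²EI / L_e² = π² × 17400×10³ × 0.1528 / 260.0² = 388.1 lb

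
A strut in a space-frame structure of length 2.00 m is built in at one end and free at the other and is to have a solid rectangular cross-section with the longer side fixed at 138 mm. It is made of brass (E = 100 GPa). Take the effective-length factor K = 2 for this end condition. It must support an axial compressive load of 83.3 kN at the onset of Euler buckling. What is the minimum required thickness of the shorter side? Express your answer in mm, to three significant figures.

b ≈ 49.0 mm

L_e = K·L = 2 × 2.00 = 4.000 m
Required I = P_cr·L_e²/(π²E) = 8.330×10^4 × 4.000² / (π² × 1.00×10^11) = 1.350×10^-6 m⁴
I_req = 1.350×10^6 mm⁴
Rectangle, weak axis: I_min = h·b³/12 with h = 138 mm fixed  ⇒  b = (12I/h)^(1/3) = 49.0 mm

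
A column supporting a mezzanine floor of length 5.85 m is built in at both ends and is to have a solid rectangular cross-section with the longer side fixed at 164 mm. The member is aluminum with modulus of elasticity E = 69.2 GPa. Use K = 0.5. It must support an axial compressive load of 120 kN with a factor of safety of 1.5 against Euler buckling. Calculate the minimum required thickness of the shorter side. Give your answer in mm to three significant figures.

b ≈ 54.8 mm

Required P_cr = n·P = 1.5 × 120 = 180.0 kN
L_e = K·L = 0.5 × 5.85 = 2.925 m
Required I = P_cr·L_e²/(π²E) = 1.800×10^5 × 2.925² / (π² × 6.92×10^10) = 2.255×10^-6 m⁴
I_req = 2.255×10^6 mm⁴
Rectangle, weak axis: I_min = h·b³/12 with h = 164 mm fixed  ⇒  b = (12I/h)^(1/3) = 54.8 mm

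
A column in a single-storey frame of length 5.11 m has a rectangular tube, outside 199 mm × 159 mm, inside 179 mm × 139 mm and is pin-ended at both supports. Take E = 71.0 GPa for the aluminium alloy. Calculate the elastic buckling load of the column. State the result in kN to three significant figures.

Weak-axis I_min = (h_o·b_o³ − h_i·b_i³)/12 with b_o = 159, b_i = 139.0 mm (shorter outer/inner sides).
I_min = (199×159³ − 179.0×139.0³)/12 = 2.660×10^7 mm⁴
I = 2.660×10^7 mm⁴ = 2.660×10^-5 m⁴
Effective length L_e = K·L = 1 × 5.11 = 5.110 m
P_cr = π²EI / L_e² = π² × 71.0×10⁹ × 2.660×10^-5 / 5.110² = 7.138×10^5 N

P_cr ≈ 714 kN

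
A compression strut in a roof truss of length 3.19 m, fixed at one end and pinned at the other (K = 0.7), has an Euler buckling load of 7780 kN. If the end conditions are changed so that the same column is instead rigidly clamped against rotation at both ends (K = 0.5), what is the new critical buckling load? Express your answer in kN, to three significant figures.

P_cr ∝ 1/K², so P_cr,new = P_cr,old × (K_old/K_new)² = 7780 × (0.7/0.5)²
= 7780 × 1.960 = 15200 kN

P_cr ≈ 15200 kN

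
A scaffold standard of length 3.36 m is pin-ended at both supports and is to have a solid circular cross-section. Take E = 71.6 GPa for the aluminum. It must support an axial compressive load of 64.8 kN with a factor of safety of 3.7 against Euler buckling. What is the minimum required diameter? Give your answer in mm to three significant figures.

Required P_cr = n·P = 3.7 × 64.8 = 239.8 kN
L_e = K·L = 1 × 3.36 = 3.360 m
Required I = P_cr·L_e²/(π²E) = 2.398×10^5 × 3.360² / (π² × 7.16×10^10) = 3.830×10^-6 m⁴
I_req = 3.830×10^6 mm⁴
Solid circle: I = πd⁴/64  ⇒  d = (64I/π)^(1/4) = (64×3.830×10^6/π)^(1/4) = 94.0 mm

d ≈ 94.0 mm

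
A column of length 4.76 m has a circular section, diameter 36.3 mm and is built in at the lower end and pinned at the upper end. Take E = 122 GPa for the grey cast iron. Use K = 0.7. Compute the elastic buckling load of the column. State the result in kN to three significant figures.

I = πd⁴/64 = π×36.3⁴/64 = 8.523×10^4 mm⁴
I = 8.523×10^4 mm⁴ = 8.523×10^-8 m⁴
Effective length L_e = K·L = 0.7 × 4.76 = 3.332 m
P_cr = π²EI / L_e² = π² × 122×10⁹ × 8.523×10^-8 / 3.332² = 9.244×10^3 N

P_cr ≈ 9.24 kN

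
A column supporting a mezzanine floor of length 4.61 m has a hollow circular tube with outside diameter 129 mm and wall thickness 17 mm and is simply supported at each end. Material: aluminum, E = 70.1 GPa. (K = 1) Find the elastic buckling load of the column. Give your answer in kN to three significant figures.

P_cr ≈ 312 kN

Inner diameter d_i = 129 − 2×17 = 95.00 mm
I = π(d_o⁴ − d_i⁴)/64 = π(129⁴ − 95.00⁴)/64 = 9.595×10^6 mm⁴
I = 9.595×10^6 mm⁴ = 9.595×10^-6 m⁴
Effective length L_e = K·L = 1 × 4.61 = 4.610 m
P_cr = π²EI / L_e² = π² × 70.1×10⁹ × 9.595×10^-6 / 4.610² = 3.124×10^5 N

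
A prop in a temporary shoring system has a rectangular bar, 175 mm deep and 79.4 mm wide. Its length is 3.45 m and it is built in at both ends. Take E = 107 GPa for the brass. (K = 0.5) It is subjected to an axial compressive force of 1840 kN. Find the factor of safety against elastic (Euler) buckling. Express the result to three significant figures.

n ≈ 1.41

Buckling occurs about the weak axis: I_min = h·b³/12 with b = 79.4 mm (the shorter side).
I_min = 175×79.4³/12 = 7.300×10^6 mm⁴
I = 7.300×10^6 mm⁴ = 7.300×10^-6 m⁴
Effective length L_e = K·L = 0.5 × 3.45 = 1.725 m
P_cr = π²EI / L_e² = π² × 107×10⁹ × 7.300×10^-6 / 1.725² = 2.591×10^6 N
Factor of safety n = P_cr / P = 2590.7 / 1840 = 1.41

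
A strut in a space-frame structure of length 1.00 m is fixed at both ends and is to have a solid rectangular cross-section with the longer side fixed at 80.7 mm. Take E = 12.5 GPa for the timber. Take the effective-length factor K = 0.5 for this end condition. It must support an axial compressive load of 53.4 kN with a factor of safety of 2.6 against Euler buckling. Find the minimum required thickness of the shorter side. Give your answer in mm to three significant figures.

b ≈ 34.7 mm

Required P_cr = n·P = 2.6 × 53.4 = 138.8 kN
L_e = K·L = 0.5 × 1.00 = 0.5000 m
Required I = P_cr·L_e²/(π²E) = 1.388×10^5 × 0.5000² / (π² × 1.25×10^10) = 2.813×10^-7 m⁴
I_req = 2.813×10^5 mm⁴
Rectangle, weak axis: I_min = h·b³/12 with h = 80.7 mm fixed  ⇒  b = (12I/h)^(1/3) = 34.7 mm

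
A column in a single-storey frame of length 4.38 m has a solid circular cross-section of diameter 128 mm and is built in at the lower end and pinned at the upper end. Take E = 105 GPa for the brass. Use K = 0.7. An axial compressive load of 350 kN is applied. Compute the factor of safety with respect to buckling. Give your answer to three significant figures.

I = πd⁴/64 = π×128⁴/64 = 1.318×10^7 mm⁴
I = 1.318×10^7 mm⁴ = 1.318×10^-5 m⁴
Effective length L_e = K·L = 0.7 × 4.38 = 3.066 m
P_cr = π²EI / L_e² = π² × 105×10⁹ × 1.318×10^-5 / 3.066² = 1.453×10^6 N
Factor of safety n = P_cr / P = 1452.6 / 350 = 4.15

n ≈ 4.15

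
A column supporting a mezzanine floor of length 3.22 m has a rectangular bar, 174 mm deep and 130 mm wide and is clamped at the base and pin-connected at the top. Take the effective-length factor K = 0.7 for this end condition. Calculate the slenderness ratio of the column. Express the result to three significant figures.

λ ≈ 60.1

For a rectangle r_min = b/√12 = 130/√12 = 37.53 mm
L_e = K·L = 0.7 × 3.22 m = 2.254 m = 2254.0 mm
λ = L_e / r_min = 2254.0 / 37.53 = 60.1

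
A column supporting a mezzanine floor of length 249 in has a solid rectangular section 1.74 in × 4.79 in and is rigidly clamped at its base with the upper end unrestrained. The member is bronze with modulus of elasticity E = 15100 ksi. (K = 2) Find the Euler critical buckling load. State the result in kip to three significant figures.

Buckling occurs about the weak axis: I_min = h·b³/12 with b = 1.74 in (the shorter side).
I_min = 4.79×1.74³/12 = 2.103 in⁴
Effective length L_e = K·L = 2 × 249 = 498.0 in
P_cr = π²EI / L_e² = π² × 15100×10³ × 2.103 / 498.0² = 1.264×10^3 lb

P_cr ≈ 1.26 kip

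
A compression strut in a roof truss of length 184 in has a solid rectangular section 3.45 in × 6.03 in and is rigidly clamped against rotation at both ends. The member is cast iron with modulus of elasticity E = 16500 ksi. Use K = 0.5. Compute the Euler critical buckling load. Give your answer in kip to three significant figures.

P_cr ≈ 397 kip

Buckling occurs about the weak axis: I_min = h·b³/12 with b = 3.45 in (the shorter side).
I_min = 6.03×3.45³/12 = 20.63 in⁴
Effective length L_e = K·L = 0.5 × 184 = 92.00 in
P_cr = π²EI / L_e² = π² × 16500×10³ × 20.63 / 92.00² = 3.970×10^5 lb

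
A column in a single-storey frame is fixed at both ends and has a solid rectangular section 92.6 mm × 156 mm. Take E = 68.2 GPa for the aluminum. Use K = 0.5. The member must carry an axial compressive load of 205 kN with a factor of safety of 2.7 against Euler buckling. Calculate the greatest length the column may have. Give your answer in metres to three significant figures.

Buckling occurs about the weak axis: I_min = h·b³/12 with b = 92.6 mm (the shorter side).
I_min = 156×92.6³/12 = 1.032×10^7 mm⁴
I = 1.032×10^-5 m⁴
Required critical load P_cr = n·P = 2.7 × 205 = 553.5 kN = 5.535×10^5 N
From P_cr = π²EI/(K·L)²:  L = (1/K)·√(π²EI/P_cr) = (1/0.5)·√(π²×6.82×10^10×1.032×10^-5/5.535×10^5)
L = 7.09 m

L_max ≈ 7.09 m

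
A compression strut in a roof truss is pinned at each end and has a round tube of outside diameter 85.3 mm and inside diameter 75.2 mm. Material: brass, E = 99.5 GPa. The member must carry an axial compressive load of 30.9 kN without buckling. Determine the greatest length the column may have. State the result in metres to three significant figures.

L_max ≈ 5.72 m

d_o = 85.3 mm, d_i = 75.2 mm
I = π(d_o⁴ − d_i⁴)/64 = π(85.3⁴ − 75.20⁴)/64 = 1.029×10^6 mm⁴
I = 1.029×10^-6 m⁴
At the buckling limit P_cr = P = 3.090×10^4 N
From P_cr = π²EI/(K·L)²:  L = (1/K)·√(π²EI/P_cr) = (1/1)·√(π²×9.95×10^10×1.029×10^-6/3.090×10^4)
L = 5.72 m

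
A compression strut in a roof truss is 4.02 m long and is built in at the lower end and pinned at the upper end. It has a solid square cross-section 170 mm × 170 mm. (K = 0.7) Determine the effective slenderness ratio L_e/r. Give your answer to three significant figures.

λ ≈ 57.3

For a square r = a/√12 = 170/√12 = 49.07 mm
L_e = K·L = 0.7 × 4.02 m = 2.814 m = 2814.0 mm
λ = L_e / r_min = 2814.0 / 49.07 = 57.3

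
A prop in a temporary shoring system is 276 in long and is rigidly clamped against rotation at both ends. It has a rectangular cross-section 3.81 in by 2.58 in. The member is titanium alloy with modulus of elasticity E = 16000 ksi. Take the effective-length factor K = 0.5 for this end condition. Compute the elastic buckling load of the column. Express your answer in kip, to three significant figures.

Buckling occurs about the weak axis: I_min = h·b³/12 with b = 2.58 in (the shorter side).
I_min = 3.81×2.58³/12 = 5.453 in⁴
Effective length L_e = K·L = 0.5 × 276 = 138.0 in
P_cr = π²EI / L_e² = π² × 16000×10³ × 5.453 / 138.0² = 4.521×10^4 lb

P_cr ≈ 45.2 kip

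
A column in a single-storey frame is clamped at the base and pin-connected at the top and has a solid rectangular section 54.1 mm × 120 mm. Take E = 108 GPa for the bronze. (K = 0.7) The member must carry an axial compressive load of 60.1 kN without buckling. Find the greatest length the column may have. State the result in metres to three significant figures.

L_max ≈ 7.57 m

Buckling occurs about the weak axis: I_min = h·b³/12 with b = 54.1 mm (the shorter side).
I_min = 120×54.1³/12 = 1.583×10^6 mm⁴
I = 1.583×10^-6 m⁴
At the buckling limit P_cr = P = 6.010×10^4 N
From P_cr = π²EI/(K·L)²:  L = (1/K)·√(π²EI/P_cr) = (1/0.7)·√(π²×1.08×10^11×1.583×10^-6/6.010×10^4)
L = 7.57 m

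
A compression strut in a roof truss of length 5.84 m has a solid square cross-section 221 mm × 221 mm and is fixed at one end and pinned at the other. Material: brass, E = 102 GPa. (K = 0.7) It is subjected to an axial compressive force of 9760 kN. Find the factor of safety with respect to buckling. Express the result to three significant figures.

I = a⁴/12 = 221⁴/12 = 1.988×10^8 mm⁴
I = 1.988×10^8 mm⁴ = 1.988×10^-4 m⁴
Effective length L_e = K·L = 0.7 × 5.84 = 4.088 m
P_cr = π²EI / L_e² = π² × 102×10⁹ × 1.988×10^-4 / 4.088² = 1.197×10^7 N
Factor of safety n = P_cr / P = 11975 / 9760 = 1.23

n ≈ 1.23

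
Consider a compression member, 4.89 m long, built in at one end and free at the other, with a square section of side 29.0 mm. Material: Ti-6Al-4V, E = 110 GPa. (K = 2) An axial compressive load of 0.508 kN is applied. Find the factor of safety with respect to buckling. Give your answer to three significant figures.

I = a⁴/12 = 29.0⁴/12 = 5.894×10^4 mm⁴
I = 5.894×10^4 mm⁴ = 5.894×10^-8 m⁴
Effective length L_e = K·L = 2 × 4.89 = 9.780 m
P_cr = π²EI / L_e² = π² × 110×10⁹ × 5.894×10^-8 / 9.780² = 669.0 N
Factor of safety n = P_cr / P = 0.66900 / 0.508 = 1.32

n ≈ 1.32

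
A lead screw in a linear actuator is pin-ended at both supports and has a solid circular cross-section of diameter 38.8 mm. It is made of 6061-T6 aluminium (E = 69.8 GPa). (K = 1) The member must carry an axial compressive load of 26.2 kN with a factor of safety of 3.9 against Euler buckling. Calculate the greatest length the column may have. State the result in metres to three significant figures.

I = πd⁴/64 = π×38.8⁴/64 = 1.112×10^5 mm⁴
I = 1.112×10^-7 m⁴
Required critical load P_cr = n·P = 3.9 × 26.2 = 102.2 kN = 1.022×10^5 N
From P_cr = π²EI/(K·L)²:  L = (1/K)·√(π²EI/P_cr) = (1/1)·√(π²×6.98×10^10×1.112×10^-7/1.022×10^5)
L = 0.866 m

L_max ≈ 0.866 m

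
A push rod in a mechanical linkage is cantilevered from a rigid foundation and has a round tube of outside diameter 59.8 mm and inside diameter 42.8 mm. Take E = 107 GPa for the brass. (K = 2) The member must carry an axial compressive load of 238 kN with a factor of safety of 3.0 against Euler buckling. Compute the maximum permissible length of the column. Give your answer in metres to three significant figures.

d_o = 59.8 mm, d_i = 42.8 mm
I = π(d_o⁴ − d_i⁴)/64 = π(59.8⁴ − 42.80⁴)/64 = 4.630×10^5 mm⁴
I = 4.630×10^-7 m⁴
Required critical load P_cr = n·P = 3.0 × 238 = 714.0 kN = 7.140×10^5 N
From P_cr = π²EI/(K·L)²:  L = (1/K)·√(π²EI/P_cr) = (1/2)·√(π²×1.07×10^11×4.630×10^-7/7.140×10^5)
L = 0.414 m

L_max ≈ 0.414 m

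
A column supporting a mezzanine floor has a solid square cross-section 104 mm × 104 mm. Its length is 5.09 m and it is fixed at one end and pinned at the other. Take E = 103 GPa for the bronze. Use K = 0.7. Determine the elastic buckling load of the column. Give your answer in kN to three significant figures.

P_cr ≈ 781 kN

I = a⁴/12 = 104⁴/12 = 9.749×10^6 mm⁴
I = 9.749×10^6 mm⁴ = 9.749×10^-6 m⁴
Effective length L_e = K·L = 0.7 × 5.09 = 3.563 m
P_cr = π²EI / L_e² = π² × 103×10⁹ × 9.749×10^-6 / 3.563² = 7.807×10^5 N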